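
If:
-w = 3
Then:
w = -3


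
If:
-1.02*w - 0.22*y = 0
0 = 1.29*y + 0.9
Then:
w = 0.15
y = -0.70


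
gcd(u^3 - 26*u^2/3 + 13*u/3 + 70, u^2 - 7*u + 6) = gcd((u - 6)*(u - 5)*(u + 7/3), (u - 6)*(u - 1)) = u - 6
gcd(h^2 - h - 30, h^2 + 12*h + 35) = h + 5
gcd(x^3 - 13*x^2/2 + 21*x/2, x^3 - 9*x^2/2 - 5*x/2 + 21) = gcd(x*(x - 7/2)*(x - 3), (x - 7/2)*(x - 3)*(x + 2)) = x^2 - 13*x/2 + 21/2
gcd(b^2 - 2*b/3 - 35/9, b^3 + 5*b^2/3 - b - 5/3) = b + 5/3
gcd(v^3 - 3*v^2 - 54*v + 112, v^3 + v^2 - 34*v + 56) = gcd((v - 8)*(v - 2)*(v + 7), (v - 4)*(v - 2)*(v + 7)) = v^2 + 5*v - 14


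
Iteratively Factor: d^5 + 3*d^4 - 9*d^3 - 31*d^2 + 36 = (d - 3)*(d^4 + 6*d^3 + 9*d^2 - 4*d - 12) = (d - 3)*(d - 1)*(d^3 + 7*d^2 + 16*d + 12) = (d - 3)*(d - 1)*(d + 2)*(d^2 + 5*d + 6) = (d - 3)*(d - 1)*(d + 2)^2*(d + 3)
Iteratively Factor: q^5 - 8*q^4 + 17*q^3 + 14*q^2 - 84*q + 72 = (q - 2)*(q^4 - 6*q^3 + 5*q^2 + 24*q - 36) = (q - 2)*(q + 2)*(q^3 - 8*q^2 + 21*q - 18) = (q - 3)*(q - 2)*(q + 2)*(q^2 - 5*q + 6) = (q - 3)*(q - 2)^2*(q + 2)*(q - 3)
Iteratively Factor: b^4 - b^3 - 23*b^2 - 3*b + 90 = (b - 2)*(b^3 + b^2 - 21*b - 45) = (b - 2)*(b + 3)*(b^2 - 2*b - 15) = (b - 2)*(b + 3)^2*(b - 5)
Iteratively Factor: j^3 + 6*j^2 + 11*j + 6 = (j + 3)*(j^2 + 3*j + 2) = (j + 1)*(j + 3)*(j + 2)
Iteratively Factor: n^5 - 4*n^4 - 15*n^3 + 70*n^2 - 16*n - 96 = (n - 3)*(n^4 - n^3 - 18*n^2 + 16*n + 32) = (n - 3)*(n + 4)*(n^3 - 5*n^2 + 2*n + 8) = (n - 4)*(n - 3)*(n + 4)*(n^2 - n - 2) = (n - 4)*(n - 3)*(n - 2)*(n + 4)*(n + 1)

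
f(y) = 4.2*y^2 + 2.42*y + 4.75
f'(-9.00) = -73.18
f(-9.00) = 323.17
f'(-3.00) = -22.78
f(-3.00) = 35.29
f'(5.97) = 52.57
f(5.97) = 168.89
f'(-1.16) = -7.32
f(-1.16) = 7.59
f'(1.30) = 13.34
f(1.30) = 14.99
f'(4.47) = 39.97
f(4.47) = 99.49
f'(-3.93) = -30.59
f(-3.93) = 60.11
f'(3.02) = 27.79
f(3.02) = 50.36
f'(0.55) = 7.04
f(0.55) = 7.35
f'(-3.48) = -26.81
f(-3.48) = 47.19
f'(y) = 8.4*y + 2.42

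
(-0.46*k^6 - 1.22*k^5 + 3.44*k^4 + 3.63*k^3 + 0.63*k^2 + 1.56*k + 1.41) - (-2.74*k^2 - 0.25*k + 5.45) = -0.46*k^6 - 1.22*k^5 + 3.44*k^4 + 3.63*k^3 + 3.37*k^2 + 1.81*k - 4.04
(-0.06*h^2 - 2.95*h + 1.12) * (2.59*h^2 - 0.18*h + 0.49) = -0.1554*h^4 - 7.6297*h^3 + 3.4024*h^2 - 1.6471*h + 0.5488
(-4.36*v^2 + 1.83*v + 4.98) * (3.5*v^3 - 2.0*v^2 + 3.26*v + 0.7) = -15.26*v^5 + 15.125*v^4 - 0.4436*v^3 - 7.0462*v^2 + 17.5158*v + 3.486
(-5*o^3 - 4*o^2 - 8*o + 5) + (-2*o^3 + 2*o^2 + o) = -7*o^3 - 2*o^2 - 7*o + 5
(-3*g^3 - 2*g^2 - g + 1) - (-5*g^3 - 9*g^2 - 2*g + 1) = 2*g^3 + 7*g^2 + g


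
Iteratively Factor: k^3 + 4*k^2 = (k)*(k^2 + 4*k) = k*(k + 4)*(k)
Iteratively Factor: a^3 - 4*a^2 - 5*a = (a - 5)*(a^2 + a) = (a - 5)*(a + 1)*(a)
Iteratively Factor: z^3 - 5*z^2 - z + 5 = (z - 5)*(z^2 - 1) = (z - 5)*(z + 1)*(z - 1)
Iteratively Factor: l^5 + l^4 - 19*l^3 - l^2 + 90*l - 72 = (l - 2)*(l^4 + 3*l^3 - 13*l^2 - 27*l + 36) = (l - 2)*(l + 4)*(l^3 - l^2 - 9*l + 9) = (l - 2)*(l + 3)*(l + 4)*(l^2 - 4*l + 3) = (l - 3)*(l - 2)*(l + 3)*(l + 4)*(l - 1)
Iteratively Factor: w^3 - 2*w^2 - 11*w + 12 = (w - 4)*(w^2 + 2*w - 3) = (w - 4)*(w + 3)*(w - 1)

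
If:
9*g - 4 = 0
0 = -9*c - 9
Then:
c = -1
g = 4/9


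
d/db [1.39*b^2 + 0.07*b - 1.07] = 2.78*b + 0.07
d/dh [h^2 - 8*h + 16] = 2*h - 8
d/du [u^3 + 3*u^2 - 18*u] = 3*u^2 + 6*u - 18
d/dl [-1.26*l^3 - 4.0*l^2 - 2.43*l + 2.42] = -3.78*l^2 - 8.0*l - 2.43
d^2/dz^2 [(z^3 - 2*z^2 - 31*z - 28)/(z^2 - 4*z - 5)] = -36/(z^3 - 15*z^2 + 75*z - 125)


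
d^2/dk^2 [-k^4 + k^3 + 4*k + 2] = 6*k*(1 - 2*k)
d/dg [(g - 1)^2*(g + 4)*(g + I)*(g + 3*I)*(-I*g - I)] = -6*I*g^5 + g^4*(20 - 15*I) + g^3*(48 + 32*I) + g^2*(-60 + 36*I) + g*(-24 - 38*I) + 16 - 9*I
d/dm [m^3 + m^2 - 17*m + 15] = 3*m^2 + 2*m - 17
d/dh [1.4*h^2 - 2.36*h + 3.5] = 2.8*h - 2.36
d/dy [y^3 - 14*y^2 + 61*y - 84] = 3*y^2 - 28*y + 61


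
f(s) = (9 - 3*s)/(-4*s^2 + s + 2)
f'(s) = (9 - 3*s)*(8*s - 1)/(-4*s^2 + s + 2)^2 - 3/(-4*s^2 + s + 2)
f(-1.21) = -2.49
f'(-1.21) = -4.66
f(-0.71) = -15.32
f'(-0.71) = -136.77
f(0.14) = 4.16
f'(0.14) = -1.21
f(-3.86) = -0.33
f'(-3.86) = -0.12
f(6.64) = 0.07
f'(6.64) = -0.00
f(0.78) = 19.23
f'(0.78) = 282.18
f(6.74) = 0.06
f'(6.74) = -0.00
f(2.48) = -0.08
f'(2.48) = 0.22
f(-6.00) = -0.18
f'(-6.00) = -0.04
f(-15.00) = -0.06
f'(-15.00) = 0.00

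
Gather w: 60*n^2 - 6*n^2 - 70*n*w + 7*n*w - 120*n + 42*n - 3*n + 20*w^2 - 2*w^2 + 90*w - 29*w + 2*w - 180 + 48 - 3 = 54*n^2 - 81*n + 18*w^2 + w*(63 - 63*n) - 135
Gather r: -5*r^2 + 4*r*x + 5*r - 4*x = -5*r^2 + r*(4*x + 5) - 4*x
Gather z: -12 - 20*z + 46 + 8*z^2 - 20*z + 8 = 8*z^2 - 40*z + 42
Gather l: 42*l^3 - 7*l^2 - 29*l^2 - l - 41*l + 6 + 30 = 42*l^3 - 36*l^2 - 42*l + 36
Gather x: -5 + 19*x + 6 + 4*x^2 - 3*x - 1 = 4*x^2 + 16*x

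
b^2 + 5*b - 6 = (b - 1)*(b + 6)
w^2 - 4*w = w*(w - 4)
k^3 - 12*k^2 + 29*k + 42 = (k - 7)*(k - 6)*(k + 1)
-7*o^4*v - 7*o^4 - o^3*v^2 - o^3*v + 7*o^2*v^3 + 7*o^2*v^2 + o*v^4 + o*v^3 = (-o + v)*(o + v)*(7*o + v)*(o*v + o)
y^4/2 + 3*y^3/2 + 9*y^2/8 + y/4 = y*(y/2 + 1)*(y + 1/2)^2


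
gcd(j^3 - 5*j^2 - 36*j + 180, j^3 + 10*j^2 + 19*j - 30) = j + 6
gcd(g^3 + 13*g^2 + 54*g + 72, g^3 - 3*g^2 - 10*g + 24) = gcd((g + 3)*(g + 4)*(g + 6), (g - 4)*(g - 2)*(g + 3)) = g + 3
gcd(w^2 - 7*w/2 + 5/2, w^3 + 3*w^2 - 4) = w - 1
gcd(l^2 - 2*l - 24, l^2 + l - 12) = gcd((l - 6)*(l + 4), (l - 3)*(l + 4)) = l + 4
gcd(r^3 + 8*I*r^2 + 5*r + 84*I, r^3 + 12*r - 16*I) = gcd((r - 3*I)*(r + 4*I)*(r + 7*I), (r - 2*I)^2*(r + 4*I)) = r + 4*I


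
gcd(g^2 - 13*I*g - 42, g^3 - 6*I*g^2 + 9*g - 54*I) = g - 6*I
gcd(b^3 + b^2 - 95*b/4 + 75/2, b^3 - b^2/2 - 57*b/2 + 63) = b + 6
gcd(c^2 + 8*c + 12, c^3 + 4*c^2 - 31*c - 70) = c + 2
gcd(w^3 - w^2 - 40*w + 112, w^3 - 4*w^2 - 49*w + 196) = w^2 + 3*w - 28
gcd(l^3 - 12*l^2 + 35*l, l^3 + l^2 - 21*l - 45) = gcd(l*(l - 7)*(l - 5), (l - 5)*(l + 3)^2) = l - 5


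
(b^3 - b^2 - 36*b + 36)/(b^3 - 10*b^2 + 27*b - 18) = (b + 6)/(b - 3)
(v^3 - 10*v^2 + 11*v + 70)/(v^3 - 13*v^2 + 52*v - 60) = (v^2 - 5*v - 14)/(v^2 - 8*v + 12)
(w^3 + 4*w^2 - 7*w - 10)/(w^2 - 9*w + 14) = (w^2 + 6*w + 5)/(w - 7)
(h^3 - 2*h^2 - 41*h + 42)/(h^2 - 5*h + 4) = (h^2 - h - 42)/(h - 4)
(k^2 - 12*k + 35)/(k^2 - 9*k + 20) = (k - 7)/(k - 4)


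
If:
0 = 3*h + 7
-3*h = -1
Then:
No Solution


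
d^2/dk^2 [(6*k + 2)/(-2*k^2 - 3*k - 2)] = 4*(-(3*k + 1)*(4*k + 3)^2 + (18*k + 11)*(2*k^2 + 3*k + 2))/(2*k^2 + 3*k + 2)^3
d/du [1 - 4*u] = -4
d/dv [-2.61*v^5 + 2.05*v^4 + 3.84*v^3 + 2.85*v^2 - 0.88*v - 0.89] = -13.05*v^4 + 8.2*v^3 + 11.52*v^2 + 5.7*v - 0.88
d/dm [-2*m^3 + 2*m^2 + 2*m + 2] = -6*m^2 + 4*m + 2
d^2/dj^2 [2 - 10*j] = 0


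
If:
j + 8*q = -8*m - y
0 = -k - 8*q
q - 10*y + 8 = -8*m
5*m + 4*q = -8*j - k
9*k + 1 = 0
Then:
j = 3637/47088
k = -1/9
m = -331/2943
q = 1/72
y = 33499/47088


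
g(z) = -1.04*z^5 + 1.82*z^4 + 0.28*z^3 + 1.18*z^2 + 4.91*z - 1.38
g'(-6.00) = -8290.69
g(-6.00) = 10396.92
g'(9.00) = -28715.89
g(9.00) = -49127.43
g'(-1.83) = -99.53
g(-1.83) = 33.63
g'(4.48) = -1407.74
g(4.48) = -1074.21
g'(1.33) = 10.39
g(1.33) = 9.26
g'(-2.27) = -219.35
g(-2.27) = 101.29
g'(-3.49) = -1074.00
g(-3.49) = 792.43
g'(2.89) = -168.27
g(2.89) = -53.28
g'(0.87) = 9.41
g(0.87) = 4.49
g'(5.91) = -4792.88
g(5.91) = -5151.44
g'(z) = -5.2*z^4 + 7.28*z^3 + 0.84*z^2 + 2.36*z + 4.91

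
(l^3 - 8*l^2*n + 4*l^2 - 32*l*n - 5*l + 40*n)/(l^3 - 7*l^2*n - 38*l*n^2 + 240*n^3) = (l^2 + 4*l - 5)/(l^2 + l*n - 30*n^2)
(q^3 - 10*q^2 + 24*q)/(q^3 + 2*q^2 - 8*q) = (q^2 - 10*q + 24)/(q^2 + 2*q - 8)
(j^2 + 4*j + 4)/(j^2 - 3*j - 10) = (j + 2)/(j - 5)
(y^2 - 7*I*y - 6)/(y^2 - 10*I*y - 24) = (y - I)/(y - 4*I)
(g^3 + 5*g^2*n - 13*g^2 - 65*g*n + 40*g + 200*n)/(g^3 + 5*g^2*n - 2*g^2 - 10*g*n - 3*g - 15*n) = (g^2 - 13*g + 40)/(g^2 - 2*g - 3)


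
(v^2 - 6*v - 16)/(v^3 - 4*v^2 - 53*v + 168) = (v + 2)/(v^2 + 4*v - 21)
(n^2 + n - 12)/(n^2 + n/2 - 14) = 2*(n - 3)/(2*n - 7)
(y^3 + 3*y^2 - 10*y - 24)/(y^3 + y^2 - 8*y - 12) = (y + 4)/(y + 2)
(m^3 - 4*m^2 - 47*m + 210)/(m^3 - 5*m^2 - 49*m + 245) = (m - 6)/(m - 7)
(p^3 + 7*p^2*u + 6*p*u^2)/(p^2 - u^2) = p*(p + 6*u)/(p - u)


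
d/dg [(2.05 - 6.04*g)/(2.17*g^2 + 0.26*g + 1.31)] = (13.1068*g^2 - 8.897*g - 8.4454)/(4.7089*g^4 + 1.1284*g^3 + 5.753*g^2 + 0.6812*g + 1.7161)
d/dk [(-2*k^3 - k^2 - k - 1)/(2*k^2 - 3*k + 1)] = (-4*k^4 + 12*k^3 - k^2 + 2*k - 4)/(4*k^4 - 12*k^3 + 13*k^2 - 6*k + 1)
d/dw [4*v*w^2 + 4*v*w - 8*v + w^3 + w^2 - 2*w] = 8*v*w + 4*v + 3*w^2 + 2*w - 2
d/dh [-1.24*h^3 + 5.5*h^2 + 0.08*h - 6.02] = -3.72*h^2 + 11.0*h + 0.08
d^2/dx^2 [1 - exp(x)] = -exp(x)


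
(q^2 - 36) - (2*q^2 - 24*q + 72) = -q^2 + 24*q - 108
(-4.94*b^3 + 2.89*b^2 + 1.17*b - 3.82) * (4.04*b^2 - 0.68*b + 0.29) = -19.9576*b^5 + 15.0348*b^4 + 1.329*b^3 - 15.3903*b^2 + 2.9369*b - 1.1078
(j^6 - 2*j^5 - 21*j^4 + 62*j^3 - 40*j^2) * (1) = j^6 - 2*j^5 - 21*j^4 + 62*j^3 - 40*j^2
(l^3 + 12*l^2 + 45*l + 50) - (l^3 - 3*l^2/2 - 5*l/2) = 27*l^2/2 + 95*l/2 + 50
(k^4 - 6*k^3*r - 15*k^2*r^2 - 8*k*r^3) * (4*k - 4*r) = 4*k^5 - 28*k^4*r - 36*k^3*r^2 + 28*k^2*r^3 + 32*k*r^4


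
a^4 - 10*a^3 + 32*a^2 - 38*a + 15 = (a - 5)*(a - 3)*(a - 1)^2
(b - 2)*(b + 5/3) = b^2 - b/3 - 10/3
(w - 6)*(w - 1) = w^2 - 7*w + 6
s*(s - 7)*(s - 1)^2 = s^4 - 9*s^3 + 15*s^2 - 7*s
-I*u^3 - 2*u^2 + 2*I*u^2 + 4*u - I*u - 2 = (u - 1)*(u - 2*I)*(-I*u + I)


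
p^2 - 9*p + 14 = (p - 7)*(p - 2)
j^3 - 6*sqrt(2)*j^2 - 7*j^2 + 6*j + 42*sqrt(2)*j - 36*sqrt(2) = (j - 6)*(j - 1)*(j - 6*sqrt(2))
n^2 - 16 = (n - 4)*(n + 4)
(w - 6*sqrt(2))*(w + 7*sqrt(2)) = w^2 + sqrt(2)*w - 84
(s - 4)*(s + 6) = s^2 + 2*s - 24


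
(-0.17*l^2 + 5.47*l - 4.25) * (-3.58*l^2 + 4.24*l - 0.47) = 0.6086*l^4 - 20.3034*l^3 + 38.4877*l^2 - 20.5909*l + 1.9975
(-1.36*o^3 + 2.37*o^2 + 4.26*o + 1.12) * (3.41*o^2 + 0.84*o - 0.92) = -4.6376*o^5 + 6.9393*o^4 + 17.7686*o^3 + 5.2172*o^2 - 2.9784*o - 1.0304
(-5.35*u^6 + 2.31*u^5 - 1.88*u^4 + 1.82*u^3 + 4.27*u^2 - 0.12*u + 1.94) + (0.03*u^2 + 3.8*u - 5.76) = -5.35*u^6 + 2.31*u^5 - 1.88*u^4 + 1.82*u^3 + 4.3*u^2 + 3.68*u - 3.82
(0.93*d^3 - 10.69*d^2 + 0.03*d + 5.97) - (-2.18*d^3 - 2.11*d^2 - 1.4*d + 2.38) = 3.11*d^3 - 8.58*d^2 + 1.43*d + 3.59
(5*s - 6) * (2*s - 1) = 10*s^2 - 17*s + 6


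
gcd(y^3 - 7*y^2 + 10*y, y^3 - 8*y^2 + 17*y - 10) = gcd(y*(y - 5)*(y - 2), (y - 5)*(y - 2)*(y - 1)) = y^2 - 7*y + 10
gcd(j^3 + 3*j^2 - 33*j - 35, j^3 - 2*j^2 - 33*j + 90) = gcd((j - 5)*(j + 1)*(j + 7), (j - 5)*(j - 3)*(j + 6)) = j - 5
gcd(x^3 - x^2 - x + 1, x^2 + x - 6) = 1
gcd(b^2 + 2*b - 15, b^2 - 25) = b + 5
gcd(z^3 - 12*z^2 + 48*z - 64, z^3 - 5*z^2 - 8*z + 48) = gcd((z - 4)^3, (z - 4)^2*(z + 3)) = z^2 - 8*z + 16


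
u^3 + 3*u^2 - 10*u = u*(u - 2)*(u + 5)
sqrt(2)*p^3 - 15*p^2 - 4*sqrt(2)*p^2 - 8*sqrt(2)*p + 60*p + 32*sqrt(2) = (p - 4)*(p - 8*sqrt(2))*(sqrt(2)*p + 1)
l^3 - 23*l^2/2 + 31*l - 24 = (l - 8)*(l - 2)*(l - 3/2)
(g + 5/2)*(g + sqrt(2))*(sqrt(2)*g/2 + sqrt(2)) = sqrt(2)*g^3/2 + g^2 + 9*sqrt(2)*g^2/4 + 5*sqrt(2)*g/2 + 9*g/2 + 5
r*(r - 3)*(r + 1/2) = r^3 - 5*r^2/2 - 3*r/2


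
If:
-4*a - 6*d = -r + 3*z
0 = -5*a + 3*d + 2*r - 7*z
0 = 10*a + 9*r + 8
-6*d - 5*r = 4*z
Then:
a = -107/226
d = 77/678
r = -41/113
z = 32/113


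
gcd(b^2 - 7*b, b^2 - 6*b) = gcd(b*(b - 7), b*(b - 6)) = b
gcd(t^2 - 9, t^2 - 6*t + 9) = t - 3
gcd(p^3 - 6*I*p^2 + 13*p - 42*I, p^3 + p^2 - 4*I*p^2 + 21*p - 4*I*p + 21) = p^2 - 4*I*p + 21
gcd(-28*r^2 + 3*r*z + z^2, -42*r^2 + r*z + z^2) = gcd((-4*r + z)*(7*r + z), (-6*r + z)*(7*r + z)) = 7*r + z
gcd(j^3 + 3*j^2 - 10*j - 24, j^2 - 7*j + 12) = j - 3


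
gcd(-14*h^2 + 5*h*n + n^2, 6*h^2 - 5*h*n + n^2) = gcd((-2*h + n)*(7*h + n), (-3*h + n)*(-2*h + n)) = 2*h - n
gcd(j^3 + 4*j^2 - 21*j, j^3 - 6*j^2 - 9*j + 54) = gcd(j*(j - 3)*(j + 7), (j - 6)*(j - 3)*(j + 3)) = j - 3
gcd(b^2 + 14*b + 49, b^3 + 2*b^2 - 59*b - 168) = b + 7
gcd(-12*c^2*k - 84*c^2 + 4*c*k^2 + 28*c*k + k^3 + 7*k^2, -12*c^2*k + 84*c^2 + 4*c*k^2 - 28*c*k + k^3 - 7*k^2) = 12*c^2 - 4*c*k - k^2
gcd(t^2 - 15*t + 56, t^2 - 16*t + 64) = t - 8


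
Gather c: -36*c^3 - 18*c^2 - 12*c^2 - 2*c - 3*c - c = -36*c^3 - 30*c^2 - 6*c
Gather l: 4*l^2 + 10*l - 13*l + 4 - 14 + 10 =4*l^2 - 3*l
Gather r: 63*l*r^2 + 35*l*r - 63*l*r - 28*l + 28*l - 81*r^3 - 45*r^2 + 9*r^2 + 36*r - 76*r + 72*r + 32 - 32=-81*r^3 + r^2*(63*l - 36) + r*(32 - 28*l)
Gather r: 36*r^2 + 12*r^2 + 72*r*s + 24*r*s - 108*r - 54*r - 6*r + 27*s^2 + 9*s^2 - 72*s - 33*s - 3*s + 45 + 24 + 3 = 48*r^2 + r*(96*s - 168) + 36*s^2 - 108*s + 72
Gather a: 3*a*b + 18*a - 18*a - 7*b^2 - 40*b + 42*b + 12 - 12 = 3*a*b - 7*b^2 + 2*b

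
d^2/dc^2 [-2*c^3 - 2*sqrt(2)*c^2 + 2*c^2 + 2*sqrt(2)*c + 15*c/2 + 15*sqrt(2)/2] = -12*c - 4*sqrt(2) + 4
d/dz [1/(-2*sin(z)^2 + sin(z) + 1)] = (4*sin(z) - 1)*cos(z)/(sin(z) + cos(2*z))^2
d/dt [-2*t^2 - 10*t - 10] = -4*t - 10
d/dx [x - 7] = 1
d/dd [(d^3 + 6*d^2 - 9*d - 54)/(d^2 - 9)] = 1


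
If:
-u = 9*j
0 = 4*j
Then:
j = 0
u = 0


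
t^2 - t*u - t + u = (t - 1)*(t - u)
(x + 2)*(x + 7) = x^2 + 9*x + 14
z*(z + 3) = z^2 + 3*z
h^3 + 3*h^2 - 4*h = h*(h - 1)*(h + 4)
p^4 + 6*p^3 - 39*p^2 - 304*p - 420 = (p - 7)*(p + 2)*(p + 5)*(p + 6)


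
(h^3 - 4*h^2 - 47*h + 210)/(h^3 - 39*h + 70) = (h - 6)/(h - 2)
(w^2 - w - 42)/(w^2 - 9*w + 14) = (w + 6)/(w - 2)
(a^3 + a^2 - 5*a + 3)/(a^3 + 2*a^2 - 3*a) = (a - 1)/a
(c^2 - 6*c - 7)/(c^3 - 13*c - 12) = (c - 7)/(c^2 - c - 12)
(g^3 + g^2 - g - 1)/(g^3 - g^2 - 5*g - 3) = (g - 1)/(g - 3)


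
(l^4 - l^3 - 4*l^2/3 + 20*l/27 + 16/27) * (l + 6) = l^5 + 5*l^4 - 22*l^3/3 - 196*l^2/27 + 136*l/27 + 32/9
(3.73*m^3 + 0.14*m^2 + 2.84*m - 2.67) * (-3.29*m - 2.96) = -12.2717*m^4 - 11.5014*m^3 - 9.758*m^2 + 0.3779*m + 7.9032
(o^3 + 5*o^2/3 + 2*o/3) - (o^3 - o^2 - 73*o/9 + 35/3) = 8*o^2/3 + 79*o/9 - 35/3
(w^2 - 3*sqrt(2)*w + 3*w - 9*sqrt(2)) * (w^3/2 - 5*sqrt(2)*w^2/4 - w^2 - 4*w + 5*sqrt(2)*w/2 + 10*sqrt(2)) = w^5/2 - 11*sqrt(2)*w^4/4 + w^4/2 - 11*sqrt(2)*w^3/4 + w^3/2 - 9*w^2/2 + 77*sqrt(2)*w^2/2 - 105*w + 66*sqrt(2)*w - 180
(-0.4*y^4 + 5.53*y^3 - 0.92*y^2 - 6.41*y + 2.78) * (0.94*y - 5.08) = -0.376*y^5 + 7.2302*y^4 - 28.9572*y^3 - 1.3518*y^2 + 35.176*y - 14.1224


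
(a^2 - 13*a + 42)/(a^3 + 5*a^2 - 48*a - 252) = (a - 6)/(a^2 + 12*a + 36)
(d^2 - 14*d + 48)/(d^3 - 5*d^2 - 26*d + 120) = (d - 8)/(d^2 + d - 20)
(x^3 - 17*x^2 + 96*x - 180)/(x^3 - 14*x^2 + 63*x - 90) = (x - 6)/(x - 3)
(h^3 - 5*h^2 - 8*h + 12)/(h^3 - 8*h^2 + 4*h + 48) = (h - 1)/(h - 4)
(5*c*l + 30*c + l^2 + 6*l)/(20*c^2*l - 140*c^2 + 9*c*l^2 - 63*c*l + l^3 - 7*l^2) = (l + 6)/(4*c*l - 28*c + l^2 - 7*l)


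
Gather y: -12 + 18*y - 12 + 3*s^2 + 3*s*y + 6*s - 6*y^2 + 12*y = 3*s^2 + 6*s - 6*y^2 + y*(3*s + 30) - 24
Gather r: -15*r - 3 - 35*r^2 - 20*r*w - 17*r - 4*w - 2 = -35*r^2 + r*(-20*w - 32) - 4*w - 5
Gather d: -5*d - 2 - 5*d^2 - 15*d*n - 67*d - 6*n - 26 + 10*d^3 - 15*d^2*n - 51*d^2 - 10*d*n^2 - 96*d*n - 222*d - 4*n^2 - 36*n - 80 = 10*d^3 + d^2*(-15*n - 56) + d*(-10*n^2 - 111*n - 294) - 4*n^2 - 42*n - 108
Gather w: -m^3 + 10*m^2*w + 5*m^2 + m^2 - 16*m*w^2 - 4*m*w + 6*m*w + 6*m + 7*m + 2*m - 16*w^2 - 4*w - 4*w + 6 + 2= -m^3 + 6*m^2 + 15*m + w^2*(-16*m - 16) + w*(10*m^2 + 2*m - 8) + 8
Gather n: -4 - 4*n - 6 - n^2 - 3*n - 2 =-n^2 - 7*n - 12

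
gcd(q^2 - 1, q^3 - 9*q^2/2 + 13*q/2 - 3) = q - 1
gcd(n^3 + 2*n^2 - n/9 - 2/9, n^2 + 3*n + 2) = n + 2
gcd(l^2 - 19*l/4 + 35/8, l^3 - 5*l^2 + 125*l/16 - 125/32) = l - 5/4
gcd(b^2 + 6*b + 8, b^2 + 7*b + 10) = b + 2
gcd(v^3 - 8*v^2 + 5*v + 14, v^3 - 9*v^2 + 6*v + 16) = v^2 - v - 2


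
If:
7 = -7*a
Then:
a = -1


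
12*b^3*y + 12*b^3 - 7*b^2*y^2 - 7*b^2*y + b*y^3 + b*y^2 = (-4*b + y)*(-3*b + y)*(b*y + b)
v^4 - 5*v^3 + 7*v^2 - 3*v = v*(v - 3)*(v - 1)^2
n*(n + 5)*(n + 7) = n^3 + 12*n^2 + 35*n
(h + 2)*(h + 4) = h^2 + 6*h + 8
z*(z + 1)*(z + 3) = z^3 + 4*z^2 + 3*z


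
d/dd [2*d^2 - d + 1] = 4*d - 1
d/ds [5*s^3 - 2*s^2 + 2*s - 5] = 15*s^2 - 4*s + 2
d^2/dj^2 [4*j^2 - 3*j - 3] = 8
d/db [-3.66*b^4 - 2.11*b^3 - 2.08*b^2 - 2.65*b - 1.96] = -14.64*b^3 - 6.33*b^2 - 4.16*b - 2.65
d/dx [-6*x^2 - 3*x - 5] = -12*x - 3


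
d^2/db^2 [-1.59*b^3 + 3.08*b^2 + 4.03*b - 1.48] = 6.16 - 9.54*b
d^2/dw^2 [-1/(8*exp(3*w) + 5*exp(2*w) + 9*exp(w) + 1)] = (-2*(24*exp(2*w) + 10*exp(w) + 9)^2*exp(w) + (72*exp(2*w) + 20*exp(w) + 9)*(8*exp(3*w) + 5*exp(2*w) + 9*exp(w) + 1))*exp(w)/(8*exp(3*w) + 5*exp(2*w) + 9*exp(w) + 1)^3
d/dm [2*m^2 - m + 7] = 4*m - 1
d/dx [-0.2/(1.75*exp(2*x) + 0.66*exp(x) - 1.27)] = (0.7*exp(x) + 0.132)*exp(x)/(1.75*exp(2*x) + 0.66*exp(x) - 1.27)^2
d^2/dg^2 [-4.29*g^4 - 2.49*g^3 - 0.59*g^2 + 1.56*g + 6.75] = -51.48*g^2 - 14.94*g - 1.18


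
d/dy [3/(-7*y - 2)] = 21/(7*y + 2)^2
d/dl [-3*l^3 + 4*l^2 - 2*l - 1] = -9*l^2 + 8*l - 2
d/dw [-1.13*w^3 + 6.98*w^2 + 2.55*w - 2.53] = -3.39*w^2 + 13.96*w + 2.55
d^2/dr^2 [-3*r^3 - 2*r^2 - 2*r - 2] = -18*r - 4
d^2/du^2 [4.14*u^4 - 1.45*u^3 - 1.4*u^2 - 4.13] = 49.68*u^2 - 8.7*u - 2.8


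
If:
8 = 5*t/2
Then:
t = 16/5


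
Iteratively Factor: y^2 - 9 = (y + 3)*(y - 3)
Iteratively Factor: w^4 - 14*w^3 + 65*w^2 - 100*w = (w - 5)*(w^3 - 9*w^2 + 20*w) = w*(w - 5)*(w^2 - 9*w + 20) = w*(w - 5)^2*(w - 4)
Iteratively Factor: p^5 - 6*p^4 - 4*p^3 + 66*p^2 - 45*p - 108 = (p - 4)*(p^4 - 2*p^3 - 12*p^2 + 18*p + 27) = (p - 4)*(p - 3)*(p^3 + p^2 - 9*p - 9) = (p - 4)*(p - 3)^2*(p^2 + 4*p + 3) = (p - 4)*(p - 3)^2*(p + 3)*(p + 1)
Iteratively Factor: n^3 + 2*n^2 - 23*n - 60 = (n + 4)*(n^2 - 2*n - 15) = (n - 5)*(n + 4)*(n + 3)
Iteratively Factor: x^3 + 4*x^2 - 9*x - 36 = (x + 4)*(x^2 - 9) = (x + 3)*(x + 4)*(x - 3)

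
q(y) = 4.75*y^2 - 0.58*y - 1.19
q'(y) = 9.5*y - 0.58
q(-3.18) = 48.69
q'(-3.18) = -30.79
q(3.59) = 57.95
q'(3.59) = 33.52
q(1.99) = 16.47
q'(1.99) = 18.32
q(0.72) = 0.85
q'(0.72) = 6.26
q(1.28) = 5.85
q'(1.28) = 11.58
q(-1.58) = 11.58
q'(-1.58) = -15.59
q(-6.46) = 200.78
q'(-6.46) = -61.95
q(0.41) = -0.63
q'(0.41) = 3.32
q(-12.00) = 689.77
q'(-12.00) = -114.58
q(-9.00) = 388.78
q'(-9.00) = -86.08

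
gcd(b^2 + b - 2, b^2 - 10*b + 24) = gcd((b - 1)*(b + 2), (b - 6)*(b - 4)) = 1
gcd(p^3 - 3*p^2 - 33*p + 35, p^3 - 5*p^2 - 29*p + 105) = p^2 - 2*p - 35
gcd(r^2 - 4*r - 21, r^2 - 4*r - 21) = r^2 - 4*r - 21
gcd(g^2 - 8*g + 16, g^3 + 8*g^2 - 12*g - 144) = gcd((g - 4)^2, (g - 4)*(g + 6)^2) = g - 4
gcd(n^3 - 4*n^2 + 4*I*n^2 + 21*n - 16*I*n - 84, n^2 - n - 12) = n - 4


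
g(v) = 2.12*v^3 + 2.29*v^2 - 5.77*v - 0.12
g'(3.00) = 65.21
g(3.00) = 60.42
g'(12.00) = 965.03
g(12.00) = 3923.76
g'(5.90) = 242.64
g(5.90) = 480.96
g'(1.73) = 21.19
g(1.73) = 7.73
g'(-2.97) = 36.73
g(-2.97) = -18.32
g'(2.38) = 41.16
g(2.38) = 27.70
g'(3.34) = 80.48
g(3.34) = 85.15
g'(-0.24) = -6.50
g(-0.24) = 1.37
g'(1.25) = 9.89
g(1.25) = 0.39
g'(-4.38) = 96.18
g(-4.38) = -109.05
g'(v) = 6.36*v^2 + 4.58*v - 5.77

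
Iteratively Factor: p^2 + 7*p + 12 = (p + 4)*(p + 3)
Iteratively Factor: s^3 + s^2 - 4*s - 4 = (s - 2)*(s^2 + 3*s + 2) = (s - 2)*(s + 2)*(s + 1)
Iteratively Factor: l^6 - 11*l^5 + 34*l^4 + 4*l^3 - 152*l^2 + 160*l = (l - 2)*(l^5 - 9*l^4 + 16*l^3 + 36*l^2 - 80*l) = (l - 2)*(l + 2)*(l^4 - 11*l^3 + 38*l^2 - 40*l) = (l - 2)^2*(l + 2)*(l^3 - 9*l^2 + 20*l) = l*(l - 2)^2*(l + 2)*(l^2 - 9*l + 20) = l*(l - 5)*(l - 2)^2*(l + 2)*(l - 4)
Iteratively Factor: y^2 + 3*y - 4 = (y + 4)*(y - 1)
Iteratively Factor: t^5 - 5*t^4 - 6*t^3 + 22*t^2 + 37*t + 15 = (t - 3)*(t^4 - 2*t^3 - 12*t^2 - 14*t - 5) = (t - 3)*(t + 1)*(t^3 - 3*t^2 - 9*t - 5) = (t - 3)*(t + 1)^2*(t^2 - 4*t - 5) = (t - 3)*(t + 1)^3*(t - 5)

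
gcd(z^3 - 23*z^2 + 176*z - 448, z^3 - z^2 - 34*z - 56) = z - 7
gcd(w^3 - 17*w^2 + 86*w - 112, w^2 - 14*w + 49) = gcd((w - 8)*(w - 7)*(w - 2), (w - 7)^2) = w - 7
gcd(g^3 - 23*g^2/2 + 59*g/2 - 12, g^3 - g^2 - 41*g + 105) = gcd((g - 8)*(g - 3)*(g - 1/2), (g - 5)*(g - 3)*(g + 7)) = g - 3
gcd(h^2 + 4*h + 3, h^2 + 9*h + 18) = h + 3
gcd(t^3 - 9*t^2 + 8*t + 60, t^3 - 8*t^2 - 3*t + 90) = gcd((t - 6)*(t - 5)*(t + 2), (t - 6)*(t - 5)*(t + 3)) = t^2 - 11*t + 30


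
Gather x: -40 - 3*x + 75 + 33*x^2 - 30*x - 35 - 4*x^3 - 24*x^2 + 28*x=-4*x^3 + 9*x^2 - 5*x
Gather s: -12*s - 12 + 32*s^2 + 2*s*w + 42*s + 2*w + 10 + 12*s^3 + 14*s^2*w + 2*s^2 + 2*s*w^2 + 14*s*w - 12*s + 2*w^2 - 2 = 12*s^3 + s^2*(14*w + 34) + s*(2*w^2 + 16*w + 18) + 2*w^2 + 2*w - 4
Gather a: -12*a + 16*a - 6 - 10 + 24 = 4*a + 8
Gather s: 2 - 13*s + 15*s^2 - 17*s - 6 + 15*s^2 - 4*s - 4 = 30*s^2 - 34*s - 8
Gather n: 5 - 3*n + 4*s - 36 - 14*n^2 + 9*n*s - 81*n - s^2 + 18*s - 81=-14*n^2 + n*(9*s - 84) - s^2 + 22*s - 112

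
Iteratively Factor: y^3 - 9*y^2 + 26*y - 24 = (y - 4)*(y^2 - 5*y + 6) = (y - 4)*(y - 3)*(y - 2)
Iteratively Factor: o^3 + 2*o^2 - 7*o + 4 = (o - 1)*(o^2 + 3*o - 4) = (o - 1)*(o + 4)*(o - 1)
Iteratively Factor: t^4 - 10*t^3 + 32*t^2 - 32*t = (t)*(t^3 - 10*t^2 + 32*t - 32) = t*(t - 2)*(t^2 - 8*t + 16) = t*(t - 4)*(t - 2)*(t - 4)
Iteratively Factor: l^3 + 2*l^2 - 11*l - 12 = (l + 4)*(l^2 - 2*l - 3) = (l - 3)*(l + 4)*(l + 1)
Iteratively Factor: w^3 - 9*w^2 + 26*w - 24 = (w - 3)*(w^2 - 6*w + 8) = (w - 3)*(w - 2)*(w - 4)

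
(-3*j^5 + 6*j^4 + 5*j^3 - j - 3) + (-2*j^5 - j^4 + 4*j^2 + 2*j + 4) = -5*j^5 + 5*j^4 + 5*j^3 + 4*j^2 + j + 1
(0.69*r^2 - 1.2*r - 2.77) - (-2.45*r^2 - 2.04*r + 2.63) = 3.14*r^2 + 0.84*r - 5.4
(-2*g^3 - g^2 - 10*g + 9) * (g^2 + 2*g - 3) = -2*g^5 - 5*g^4 - 6*g^3 - 8*g^2 + 48*g - 27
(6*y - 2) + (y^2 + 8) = y^2 + 6*y + 6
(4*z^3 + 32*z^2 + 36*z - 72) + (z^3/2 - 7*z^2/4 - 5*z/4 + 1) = 9*z^3/2 + 121*z^2/4 + 139*z/4 - 71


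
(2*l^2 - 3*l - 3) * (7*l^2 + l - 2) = 14*l^4 - 19*l^3 - 28*l^2 + 3*l + 6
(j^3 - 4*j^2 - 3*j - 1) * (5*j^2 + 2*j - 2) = 5*j^5 - 18*j^4 - 25*j^3 - 3*j^2 + 4*j + 2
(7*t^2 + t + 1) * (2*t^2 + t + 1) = 14*t^4 + 9*t^3 + 10*t^2 + 2*t + 1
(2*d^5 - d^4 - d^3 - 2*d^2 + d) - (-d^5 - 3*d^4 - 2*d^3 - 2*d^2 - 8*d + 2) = 3*d^5 + 2*d^4 + d^3 + 9*d - 2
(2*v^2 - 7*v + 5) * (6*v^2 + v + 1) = 12*v^4 - 40*v^3 + 25*v^2 - 2*v + 5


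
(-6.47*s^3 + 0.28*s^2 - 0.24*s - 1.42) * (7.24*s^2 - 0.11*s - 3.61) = -46.8428*s^5 + 2.7389*s^4 + 21.5883*s^3 - 11.2652*s^2 + 1.0226*s + 5.1262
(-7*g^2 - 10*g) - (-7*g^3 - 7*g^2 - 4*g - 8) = 7*g^3 - 6*g + 8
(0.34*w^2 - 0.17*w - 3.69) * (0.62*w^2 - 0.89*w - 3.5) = 0.2108*w^4 - 0.408*w^3 - 3.3265*w^2 + 3.8791*w + 12.915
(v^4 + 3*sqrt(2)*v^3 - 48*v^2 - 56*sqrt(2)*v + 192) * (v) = v^5 + 3*sqrt(2)*v^4 - 48*v^3 - 56*sqrt(2)*v^2 + 192*v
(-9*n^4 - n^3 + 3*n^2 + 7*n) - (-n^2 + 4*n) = -9*n^4 - n^3 + 4*n^2 + 3*n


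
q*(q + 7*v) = q^2 + 7*q*v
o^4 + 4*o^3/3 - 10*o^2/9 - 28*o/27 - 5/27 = (o - 1)*(o + 1/3)^2*(o + 5/3)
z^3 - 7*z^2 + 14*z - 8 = (z - 4)*(z - 2)*(z - 1)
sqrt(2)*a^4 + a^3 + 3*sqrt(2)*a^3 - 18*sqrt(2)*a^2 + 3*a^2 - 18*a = a*(a - 3)*(a + 6)*(sqrt(2)*a + 1)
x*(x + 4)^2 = x^3 + 8*x^2 + 16*x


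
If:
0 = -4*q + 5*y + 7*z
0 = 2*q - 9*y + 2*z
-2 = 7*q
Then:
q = -2/7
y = -44/511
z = -52/511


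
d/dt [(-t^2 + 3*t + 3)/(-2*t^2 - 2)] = (3*t^2 + 8*t - 3)/(2*(t^4 + 2*t^2 + 1))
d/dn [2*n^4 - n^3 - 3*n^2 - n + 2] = 8*n^3 - 3*n^2 - 6*n - 1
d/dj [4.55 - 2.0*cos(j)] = 2.0*sin(j)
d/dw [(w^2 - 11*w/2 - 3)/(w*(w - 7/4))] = 12*(5*w^2 + 8*w - 7)/(w^2*(16*w^2 - 56*w + 49))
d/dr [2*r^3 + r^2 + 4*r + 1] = 6*r^2 + 2*r + 4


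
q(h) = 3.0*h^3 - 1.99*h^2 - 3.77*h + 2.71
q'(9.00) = 689.41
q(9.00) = 1994.59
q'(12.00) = 1244.47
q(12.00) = 4854.91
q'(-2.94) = 85.72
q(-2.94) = -79.64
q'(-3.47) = 118.41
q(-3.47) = -133.52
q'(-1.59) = 25.31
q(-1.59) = -8.39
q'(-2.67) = 71.02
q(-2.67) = -58.51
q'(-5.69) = 310.26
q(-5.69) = -592.93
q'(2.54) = 44.19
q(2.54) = 29.46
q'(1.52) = 10.97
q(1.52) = 2.92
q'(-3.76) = 138.43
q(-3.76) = -170.72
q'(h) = 9.0*h^2 - 3.98*h - 3.77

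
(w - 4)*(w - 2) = w^2 - 6*w + 8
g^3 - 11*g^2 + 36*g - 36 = (g - 6)*(g - 3)*(g - 2)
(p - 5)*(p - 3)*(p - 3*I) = p^3 - 8*p^2 - 3*I*p^2 + 15*p + 24*I*p - 45*I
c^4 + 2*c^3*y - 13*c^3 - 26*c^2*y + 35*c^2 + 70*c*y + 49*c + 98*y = (c - 7)^2*(c + 1)*(c + 2*y)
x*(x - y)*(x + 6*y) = x^3 + 5*x^2*y - 6*x*y^2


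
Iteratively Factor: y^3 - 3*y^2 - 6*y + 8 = (y - 4)*(y^2 + y - 2) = (y - 4)*(y - 1)*(y + 2)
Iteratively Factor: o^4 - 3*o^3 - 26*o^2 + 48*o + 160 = (o - 4)*(o^3 + o^2 - 22*o - 40) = (o - 4)*(o + 4)*(o^2 - 3*o - 10) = (o - 4)*(o + 2)*(o + 4)*(o - 5)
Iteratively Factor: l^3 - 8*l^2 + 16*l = (l - 4)*(l^2 - 4*l) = (l - 4)^2*(l)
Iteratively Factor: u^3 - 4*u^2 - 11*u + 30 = (u + 3)*(u^2 - 7*u + 10) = (u - 2)*(u + 3)*(u - 5)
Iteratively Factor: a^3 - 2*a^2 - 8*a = (a - 4)*(a^2 + 2*a) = (a - 4)*(a + 2)*(a)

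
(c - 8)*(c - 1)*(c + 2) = c^3 - 7*c^2 - 10*c + 16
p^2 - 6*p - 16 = (p - 8)*(p + 2)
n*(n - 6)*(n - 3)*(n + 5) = n^4 - 4*n^3 - 27*n^2 + 90*n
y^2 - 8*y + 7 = (y - 7)*(y - 1)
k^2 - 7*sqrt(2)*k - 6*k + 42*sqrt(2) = (k - 6)*(k - 7*sqrt(2))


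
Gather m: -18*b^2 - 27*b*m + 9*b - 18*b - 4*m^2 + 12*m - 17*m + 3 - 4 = -18*b^2 - 9*b - 4*m^2 + m*(-27*b - 5) - 1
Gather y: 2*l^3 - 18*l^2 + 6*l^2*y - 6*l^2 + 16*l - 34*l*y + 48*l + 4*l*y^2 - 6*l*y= 2*l^3 - 24*l^2 + 4*l*y^2 + 64*l + y*(6*l^2 - 40*l)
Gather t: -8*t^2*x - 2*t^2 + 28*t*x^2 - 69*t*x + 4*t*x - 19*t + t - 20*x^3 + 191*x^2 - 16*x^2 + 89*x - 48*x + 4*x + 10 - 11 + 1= t^2*(-8*x - 2) + t*(28*x^2 - 65*x - 18) - 20*x^3 + 175*x^2 + 45*x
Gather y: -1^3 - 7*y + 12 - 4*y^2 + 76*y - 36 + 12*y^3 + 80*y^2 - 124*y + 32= 12*y^3 + 76*y^2 - 55*y + 7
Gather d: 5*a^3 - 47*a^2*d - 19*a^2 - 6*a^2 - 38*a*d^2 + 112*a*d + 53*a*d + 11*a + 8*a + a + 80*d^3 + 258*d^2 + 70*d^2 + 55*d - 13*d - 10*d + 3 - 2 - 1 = 5*a^3 - 25*a^2 + 20*a + 80*d^3 + d^2*(328 - 38*a) + d*(-47*a^2 + 165*a + 32)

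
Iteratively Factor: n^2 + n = (n + 1)*(n)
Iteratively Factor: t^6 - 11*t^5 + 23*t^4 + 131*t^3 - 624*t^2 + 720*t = (t - 5)*(t^5 - 6*t^4 - 7*t^3 + 96*t^2 - 144*t) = (t - 5)*(t - 3)*(t^4 - 3*t^3 - 16*t^2 + 48*t) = (t - 5)*(t - 3)*(t + 4)*(t^3 - 7*t^2 + 12*t) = (t - 5)*(t - 4)*(t - 3)*(t + 4)*(t^2 - 3*t) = (t - 5)*(t - 4)*(t - 3)^2*(t + 4)*(t)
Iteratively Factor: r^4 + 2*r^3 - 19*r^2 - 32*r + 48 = (r + 3)*(r^3 - r^2 - 16*r + 16) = (r - 1)*(r + 3)*(r^2 - 16) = (r - 4)*(r - 1)*(r + 3)*(r + 4)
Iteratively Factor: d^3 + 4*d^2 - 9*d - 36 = (d + 4)*(d^2 - 9) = (d - 3)*(d + 4)*(d + 3)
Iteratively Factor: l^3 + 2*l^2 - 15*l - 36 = (l - 4)*(l^2 + 6*l + 9) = (l - 4)*(l + 3)*(l + 3)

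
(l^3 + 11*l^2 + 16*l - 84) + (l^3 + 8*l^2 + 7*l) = 2*l^3 + 19*l^2 + 23*l - 84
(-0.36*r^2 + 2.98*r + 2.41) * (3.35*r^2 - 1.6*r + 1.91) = -1.206*r^4 + 10.559*r^3 + 2.6179*r^2 + 1.8358*r + 4.6031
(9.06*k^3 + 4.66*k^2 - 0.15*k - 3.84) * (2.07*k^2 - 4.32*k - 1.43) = 18.7542*k^5 - 29.493*k^4 - 33.3975*k^3 - 13.9646*k^2 + 16.8033*k + 5.4912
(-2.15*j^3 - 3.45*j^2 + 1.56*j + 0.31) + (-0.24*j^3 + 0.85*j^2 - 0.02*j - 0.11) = -2.39*j^3 - 2.6*j^2 + 1.54*j + 0.2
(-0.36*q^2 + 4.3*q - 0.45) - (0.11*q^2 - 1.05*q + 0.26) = -0.47*q^2 + 5.35*q - 0.71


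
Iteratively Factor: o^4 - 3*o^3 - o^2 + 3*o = (o)*(o^3 - 3*o^2 - o + 3) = o*(o - 1)*(o^2 - 2*o - 3) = o*(o - 1)*(o + 1)*(o - 3)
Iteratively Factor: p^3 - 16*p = (p)*(p^2 - 16) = p*(p + 4)*(p - 4)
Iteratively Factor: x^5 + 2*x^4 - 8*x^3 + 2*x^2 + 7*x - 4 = (x - 1)*(x^4 + 3*x^3 - 5*x^2 - 3*x + 4) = (x - 1)^2*(x^3 + 4*x^2 - x - 4) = (x - 1)^2*(x + 4)*(x^2 - 1) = (x - 1)^2*(x + 1)*(x + 4)*(x - 1)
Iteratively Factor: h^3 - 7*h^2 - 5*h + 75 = (h - 5)*(h^2 - 2*h - 15) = (h - 5)^2*(h + 3)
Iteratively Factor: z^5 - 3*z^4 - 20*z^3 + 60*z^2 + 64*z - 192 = (z - 2)*(z^4 - z^3 - 22*z^2 + 16*z + 96) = (z - 3)*(z - 2)*(z^3 + 2*z^2 - 16*z - 32) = (z - 3)*(z - 2)*(z + 4)*(z^2 - 2*z - 8) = (z - 3)*(z - 2)*(z + 2)*(z + 4)*(z - 4)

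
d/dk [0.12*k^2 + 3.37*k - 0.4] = 0.24*k + 3.37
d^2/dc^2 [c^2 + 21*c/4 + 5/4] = 2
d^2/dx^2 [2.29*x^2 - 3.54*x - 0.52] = 4.58000000000000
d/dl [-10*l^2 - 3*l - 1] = -20*l - 3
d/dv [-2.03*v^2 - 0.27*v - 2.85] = -4.06*v - 0.27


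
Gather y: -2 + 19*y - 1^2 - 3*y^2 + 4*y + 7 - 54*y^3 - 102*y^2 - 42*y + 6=-54*y^3 - 105*y^2 - 19*y + 10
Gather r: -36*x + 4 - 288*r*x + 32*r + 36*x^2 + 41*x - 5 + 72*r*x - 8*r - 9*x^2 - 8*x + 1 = r*(24 - 216*x) + 27*x^2 - 3*x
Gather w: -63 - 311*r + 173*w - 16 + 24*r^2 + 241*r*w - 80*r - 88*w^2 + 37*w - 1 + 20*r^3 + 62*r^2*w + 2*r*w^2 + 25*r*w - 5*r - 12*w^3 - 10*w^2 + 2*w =20*r^3 + 24*r^2 - 396*r - 12*w^3 + w^2*(2*r - 98) + w*(62*r^2 + 266*r + 212) - 80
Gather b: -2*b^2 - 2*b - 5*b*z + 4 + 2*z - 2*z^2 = -2*b^2 + b*(-5*z - 2) - 2*z^2 + 2*z + 4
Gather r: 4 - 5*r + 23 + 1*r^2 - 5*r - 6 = r^2 - 10*r + 21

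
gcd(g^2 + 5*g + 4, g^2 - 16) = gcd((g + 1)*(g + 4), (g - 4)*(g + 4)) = g + 4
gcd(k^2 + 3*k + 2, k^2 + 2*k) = k + 2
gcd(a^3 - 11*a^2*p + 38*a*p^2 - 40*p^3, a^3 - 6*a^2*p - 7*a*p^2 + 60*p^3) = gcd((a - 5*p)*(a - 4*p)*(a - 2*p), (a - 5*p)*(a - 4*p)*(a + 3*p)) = a^2 - 9*a*p + 20*p^2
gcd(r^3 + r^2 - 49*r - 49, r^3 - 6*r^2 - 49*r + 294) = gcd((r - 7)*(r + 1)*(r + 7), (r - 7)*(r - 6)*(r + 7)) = r^2 - 49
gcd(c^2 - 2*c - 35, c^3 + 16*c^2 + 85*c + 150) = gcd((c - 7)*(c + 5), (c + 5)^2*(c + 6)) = c + 5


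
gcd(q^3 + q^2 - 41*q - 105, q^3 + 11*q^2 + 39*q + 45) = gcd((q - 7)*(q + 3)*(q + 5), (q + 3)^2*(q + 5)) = q^2 + 8*q + 15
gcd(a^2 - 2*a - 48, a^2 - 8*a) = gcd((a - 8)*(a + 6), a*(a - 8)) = a - 8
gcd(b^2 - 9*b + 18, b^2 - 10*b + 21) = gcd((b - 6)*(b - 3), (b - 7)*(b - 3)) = b - 3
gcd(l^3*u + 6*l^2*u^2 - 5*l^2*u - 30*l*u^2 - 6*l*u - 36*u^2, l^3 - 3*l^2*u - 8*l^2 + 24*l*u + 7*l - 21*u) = 1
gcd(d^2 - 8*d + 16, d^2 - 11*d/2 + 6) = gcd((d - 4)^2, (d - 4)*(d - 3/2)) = d - 4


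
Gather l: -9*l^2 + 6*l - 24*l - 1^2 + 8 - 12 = -9*l^2 - 18*l - 5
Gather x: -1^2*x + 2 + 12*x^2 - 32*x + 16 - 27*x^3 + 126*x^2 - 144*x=-27*x^3 + 138*x^2 - 177*x + 18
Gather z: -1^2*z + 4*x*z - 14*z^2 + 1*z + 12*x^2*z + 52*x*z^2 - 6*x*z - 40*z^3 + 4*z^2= -40*z^3 + z^2*(52*x - 10) + z*(12*x^2 - 2*x)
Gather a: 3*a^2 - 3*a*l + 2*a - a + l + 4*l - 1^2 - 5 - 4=3*a^2 + a*(1 - 3*l) + 5*l - 10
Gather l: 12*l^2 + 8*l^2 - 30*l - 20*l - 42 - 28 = 20*l^2 - 50*l - 70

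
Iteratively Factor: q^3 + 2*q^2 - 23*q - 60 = (q - 5)*(q^2 + 7*q + 12) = (q - 5)*(q + 4)*(q + 3)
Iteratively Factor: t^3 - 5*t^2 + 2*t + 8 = (t + 1)*(t^2 - 6*t + 8) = (t - 2)*(t + 1)*(t - 4)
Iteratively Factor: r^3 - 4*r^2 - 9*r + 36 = (r - 4)*(r^2 - 9) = (r - 4)*(r + 3)*(r - 3)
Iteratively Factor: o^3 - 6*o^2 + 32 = (o - 4)*(o^2 - 2*o - 8) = (o - 4)*(o + 2)*(o - 4)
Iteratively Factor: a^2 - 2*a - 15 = (a - 5)*(a + 3)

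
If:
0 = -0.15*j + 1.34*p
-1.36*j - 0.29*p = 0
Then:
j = 0.00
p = 0.00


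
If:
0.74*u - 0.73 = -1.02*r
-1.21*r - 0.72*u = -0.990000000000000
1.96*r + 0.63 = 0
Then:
No Solution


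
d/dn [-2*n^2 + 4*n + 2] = 4 - 4*n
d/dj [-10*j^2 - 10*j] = -20*j - 10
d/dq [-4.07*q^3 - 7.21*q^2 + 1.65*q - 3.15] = -12.21*q^2 - 14.42*q + 1.65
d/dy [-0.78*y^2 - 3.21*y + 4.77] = -1.56*y - 3.21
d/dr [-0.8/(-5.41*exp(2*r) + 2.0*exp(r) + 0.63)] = (1.6 - 8.656*exp(r))*exp(r)/(-5.41*exp(2*r) + 2.0*exp(r) + 0.63)^2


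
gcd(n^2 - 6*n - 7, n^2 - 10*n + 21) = n - 7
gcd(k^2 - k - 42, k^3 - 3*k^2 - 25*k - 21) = k - 7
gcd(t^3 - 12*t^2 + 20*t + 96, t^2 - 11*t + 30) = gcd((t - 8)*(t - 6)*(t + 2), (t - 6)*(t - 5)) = t - 6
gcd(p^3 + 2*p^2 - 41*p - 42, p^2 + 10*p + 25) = 1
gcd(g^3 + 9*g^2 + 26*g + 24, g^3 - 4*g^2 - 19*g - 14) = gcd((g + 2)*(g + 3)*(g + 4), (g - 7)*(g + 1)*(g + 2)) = g + 2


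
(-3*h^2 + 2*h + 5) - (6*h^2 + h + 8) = -9*h^2 + h - 3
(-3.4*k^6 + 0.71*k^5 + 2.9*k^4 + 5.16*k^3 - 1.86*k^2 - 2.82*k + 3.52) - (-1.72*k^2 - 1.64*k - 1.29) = -3.4*k^6 + 0.71*k^5 + 2.9*k^4 + 5.16*k^3 - 0.14*k^2 - 1.18*k + 4.81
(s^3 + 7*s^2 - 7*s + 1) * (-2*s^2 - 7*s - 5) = -2*s^5 - 21*s^4 - 40*s^3 + 12*s^2 + 28*s - 5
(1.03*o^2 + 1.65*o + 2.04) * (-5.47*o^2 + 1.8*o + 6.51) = -5.6341*o^4 - 7.1715*o^3 - 1.4835*o^2 + 14.4135*o + 13.2804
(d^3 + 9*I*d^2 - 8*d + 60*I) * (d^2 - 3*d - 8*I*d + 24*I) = d^5 - 3*d^4 + I*d^4 + 64*d^3 - 3*I*d^3 - 192*d^2 + 124*I*d^2 + 480*d - 372*I*d - 1440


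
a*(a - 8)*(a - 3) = a^3 - 11*a^2 + 24*a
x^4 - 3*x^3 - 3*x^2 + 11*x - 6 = (x - 3)*(x - 1)^2*(x + 2)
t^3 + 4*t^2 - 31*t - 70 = (t - 5)*(t + 2)*(t + 7)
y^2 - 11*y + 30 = (y - 6)*(y - 5)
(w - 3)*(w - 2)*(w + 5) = w^3 - 19*w + 30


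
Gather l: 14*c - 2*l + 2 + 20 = 14*c - 2*l + 22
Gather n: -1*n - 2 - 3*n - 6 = -4*n - 8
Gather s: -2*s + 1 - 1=-2*s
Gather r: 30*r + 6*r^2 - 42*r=6*r^2 - 12*r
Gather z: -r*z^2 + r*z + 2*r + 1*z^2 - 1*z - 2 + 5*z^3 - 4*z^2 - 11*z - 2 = 2*r + 5*z^3 + z^2*(-r - 3) + z*(r - 12) - 4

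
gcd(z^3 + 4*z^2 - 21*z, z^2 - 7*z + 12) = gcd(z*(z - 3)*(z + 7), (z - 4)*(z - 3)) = z - 3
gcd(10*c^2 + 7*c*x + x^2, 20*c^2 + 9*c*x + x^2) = 5*c + x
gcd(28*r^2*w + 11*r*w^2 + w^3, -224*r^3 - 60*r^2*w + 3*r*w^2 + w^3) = 28*r^2 + 11*r*w + w^2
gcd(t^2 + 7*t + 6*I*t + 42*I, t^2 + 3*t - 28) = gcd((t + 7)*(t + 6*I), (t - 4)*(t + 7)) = t + 7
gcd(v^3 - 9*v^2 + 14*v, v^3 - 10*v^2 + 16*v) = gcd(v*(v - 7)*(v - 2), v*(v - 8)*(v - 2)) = v^2 - 2*v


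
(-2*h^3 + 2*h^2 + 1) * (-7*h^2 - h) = 14*h^5 - 12*h^4 - 2*h^3 - 7*h^2 - h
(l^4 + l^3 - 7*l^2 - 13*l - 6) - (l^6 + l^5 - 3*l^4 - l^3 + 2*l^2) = -l^6 - l^5 + 4*l^4 + 2*l^3 - 9*l^2 - 13*l - 6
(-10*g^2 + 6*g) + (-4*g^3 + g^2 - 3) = -4*g^3 - 9*g^2 + 6*g - 3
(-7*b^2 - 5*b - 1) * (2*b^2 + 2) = -14*b^4 - 10*b^3 - 16*b^2 - 10*b - 2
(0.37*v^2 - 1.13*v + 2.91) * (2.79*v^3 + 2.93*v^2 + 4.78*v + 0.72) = 1.0323*v^5 - 2.0686*v^4 + 6.5766*v^3 + 3.3913*v^2 + 13.0962*v + 2.0952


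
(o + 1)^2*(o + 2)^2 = o^4 + 6*o^3 + 13*o^2 + 12*o + 4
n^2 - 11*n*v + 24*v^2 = (n - 8*v)*(n - 3*v)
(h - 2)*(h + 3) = h^2 + h - 6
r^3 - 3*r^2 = r^2*(r - 3)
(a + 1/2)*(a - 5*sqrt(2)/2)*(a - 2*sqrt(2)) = a^3 - 9*sqrt(2)*a^2/2 + a^2/2 - 9*sqrt(2)*a/4 + 10*a + 5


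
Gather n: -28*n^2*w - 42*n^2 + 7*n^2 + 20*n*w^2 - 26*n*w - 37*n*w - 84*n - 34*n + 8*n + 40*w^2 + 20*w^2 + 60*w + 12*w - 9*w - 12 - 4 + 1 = n^2*(-28*w - 35) + n*(20*w^2 - 63*w - 110) + 60*w^2 + 63*w - 15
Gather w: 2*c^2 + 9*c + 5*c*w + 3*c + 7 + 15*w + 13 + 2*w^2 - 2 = 2*c^2 + 12*c + 2*w^2 + w*(5*c + 15) + 18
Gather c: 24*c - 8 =24*c - 8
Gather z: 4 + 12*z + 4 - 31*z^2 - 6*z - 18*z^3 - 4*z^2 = -18*z^3 - 35*z^2 + 6*z + 8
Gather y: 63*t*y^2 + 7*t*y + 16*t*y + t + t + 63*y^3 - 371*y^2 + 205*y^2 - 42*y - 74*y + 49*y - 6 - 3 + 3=2*t + 63*y^3 + y^2*(63*t - 166) + y*(23*t - 67) - 6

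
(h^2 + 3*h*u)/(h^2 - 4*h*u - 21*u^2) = h/(h - 7*u)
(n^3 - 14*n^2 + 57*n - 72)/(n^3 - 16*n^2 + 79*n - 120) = (n - 3)/(n - 5)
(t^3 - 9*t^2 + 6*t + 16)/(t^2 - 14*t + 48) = (t^2 - t - 2)/(t - 6)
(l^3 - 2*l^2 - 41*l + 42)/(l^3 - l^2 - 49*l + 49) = (l + 6)/(l + 7)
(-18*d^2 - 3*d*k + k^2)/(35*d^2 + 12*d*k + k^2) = (-18*d^2 - 3*d*k + k^2)/(35*d^2 + 12*d*k + k^2)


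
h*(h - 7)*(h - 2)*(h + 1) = h^4 - 8*h^3 + 5*h^2 + 14*h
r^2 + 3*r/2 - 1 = (r - 1/2)*(r + 2)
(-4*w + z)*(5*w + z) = -20*w^2 + w*z + z^2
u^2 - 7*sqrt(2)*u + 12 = (u - 6*sqrt(2))*(u - sqrt(2))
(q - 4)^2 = q^2 - 8*q + 16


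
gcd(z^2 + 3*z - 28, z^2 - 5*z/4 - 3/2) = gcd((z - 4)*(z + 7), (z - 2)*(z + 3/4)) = 1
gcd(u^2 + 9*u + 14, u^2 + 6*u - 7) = u + 7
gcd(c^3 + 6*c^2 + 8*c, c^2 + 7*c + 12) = c + 4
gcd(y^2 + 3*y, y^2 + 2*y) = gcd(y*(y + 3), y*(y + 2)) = y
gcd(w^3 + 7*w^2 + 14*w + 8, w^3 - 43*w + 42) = 1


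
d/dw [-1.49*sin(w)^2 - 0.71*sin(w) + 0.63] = -(2.98*sin(w) + 0.71)*cos(w)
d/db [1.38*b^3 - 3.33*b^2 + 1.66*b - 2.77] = 4.14*b^2 - 6.66*b + 1.66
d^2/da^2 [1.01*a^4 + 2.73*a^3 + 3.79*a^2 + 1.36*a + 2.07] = 12.12*a^2 + 16.38*a + 7.58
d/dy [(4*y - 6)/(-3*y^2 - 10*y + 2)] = 4*(3*y^2 - 9*y - 13)/(9*y^4 + 60*y^3 + 88*y^2 - 40*y + 4)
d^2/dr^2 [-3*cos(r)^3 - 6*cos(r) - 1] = 3*(5 - 9*sin(r)^2)*cos(r)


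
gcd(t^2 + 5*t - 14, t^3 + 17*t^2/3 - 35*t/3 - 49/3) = t + 7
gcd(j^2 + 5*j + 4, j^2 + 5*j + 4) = j^2 + 5*j + 4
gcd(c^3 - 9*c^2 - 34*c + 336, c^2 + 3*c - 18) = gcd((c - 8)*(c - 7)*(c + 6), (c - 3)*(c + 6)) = c + 6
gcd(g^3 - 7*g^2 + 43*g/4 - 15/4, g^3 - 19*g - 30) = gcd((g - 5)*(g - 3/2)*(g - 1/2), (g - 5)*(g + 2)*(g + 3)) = g - 5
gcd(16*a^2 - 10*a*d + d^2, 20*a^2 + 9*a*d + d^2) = 1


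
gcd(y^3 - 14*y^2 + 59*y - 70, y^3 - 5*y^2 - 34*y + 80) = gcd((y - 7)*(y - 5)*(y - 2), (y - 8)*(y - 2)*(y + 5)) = y - 2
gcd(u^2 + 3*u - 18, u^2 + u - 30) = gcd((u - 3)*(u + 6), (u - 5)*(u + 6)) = u + 6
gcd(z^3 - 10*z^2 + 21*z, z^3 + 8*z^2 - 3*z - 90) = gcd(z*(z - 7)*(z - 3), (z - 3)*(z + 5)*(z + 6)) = z - 3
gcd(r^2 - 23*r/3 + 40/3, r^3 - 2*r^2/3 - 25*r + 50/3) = r - 5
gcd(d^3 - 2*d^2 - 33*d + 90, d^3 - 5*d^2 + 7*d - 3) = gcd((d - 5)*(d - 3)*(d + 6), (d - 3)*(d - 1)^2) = d - 3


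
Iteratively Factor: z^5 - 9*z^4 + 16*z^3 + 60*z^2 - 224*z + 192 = (z - 2)*(z^4 - 7*z^3 + 2*z^2 + 64*z - 96) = (z - 2)^2*(z^3 - 5*z^2 - 8*z + 48) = (z - 2)^2*(z + 3)*(z^2 - 8*z + 16) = (z - 4)*(z - 2)^2*(z + 3)*(z - 4)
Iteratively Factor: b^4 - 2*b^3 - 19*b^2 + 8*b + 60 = (b + 2)*(b^3 - 4*b^2 - 11*b + 30) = (b - 2)*(b + 2)*(b^2 - 2*b - 15) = (b - 2)*(b + 2)*(b + 3)*(b - 5)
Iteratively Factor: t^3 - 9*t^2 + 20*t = (t)*(t^2 - 9*t + 20) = t*(t - 4)*(t - 5)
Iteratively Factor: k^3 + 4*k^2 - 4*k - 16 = (k + 4)*(k^2 - 4) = (k - 2)*(k + 4)*(k + 2)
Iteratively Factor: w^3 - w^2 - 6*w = (w)*(w^2 - w - 6) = w*(w - 3)*(w + 2)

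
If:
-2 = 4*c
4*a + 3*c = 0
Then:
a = 3/8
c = -1/2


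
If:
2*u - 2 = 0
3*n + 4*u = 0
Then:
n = -4/3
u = 1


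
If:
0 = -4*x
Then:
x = 0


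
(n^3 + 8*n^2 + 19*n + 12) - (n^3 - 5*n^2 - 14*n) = 13*n^2 + 33*n + 12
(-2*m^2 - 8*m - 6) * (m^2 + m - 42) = -2*m^4 - 10*m^3 + 70*m^2 + 330*m + 252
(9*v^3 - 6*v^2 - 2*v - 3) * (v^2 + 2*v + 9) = 9*v^5 + 12*v^4 + 67*v^3 - 61*v^2 - 24*v - 27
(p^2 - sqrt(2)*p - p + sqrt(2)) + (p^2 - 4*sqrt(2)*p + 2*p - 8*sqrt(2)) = 2*p^2 - 5*sqrt(2)*p + p - 7*sqrt(2)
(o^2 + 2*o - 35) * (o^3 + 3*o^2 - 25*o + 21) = o^5 + 5*o^4 - 54*o^3 - 134*o^2 + 917*o - 735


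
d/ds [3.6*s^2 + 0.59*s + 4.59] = 7.2*s + 0.59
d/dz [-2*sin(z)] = -2*cos(z)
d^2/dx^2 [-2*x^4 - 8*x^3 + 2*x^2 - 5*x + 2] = -24*x^2 - 48*x + 4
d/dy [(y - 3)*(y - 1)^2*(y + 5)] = 4*y^3 - 36*y + 32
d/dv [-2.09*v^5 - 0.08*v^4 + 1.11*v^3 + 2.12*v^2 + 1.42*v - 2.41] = -10.45*v^4 - 0.32*v^3 + 3.33*v^2 + 4.24*v + 1.42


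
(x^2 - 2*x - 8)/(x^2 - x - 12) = (x + 2)/(x + 3)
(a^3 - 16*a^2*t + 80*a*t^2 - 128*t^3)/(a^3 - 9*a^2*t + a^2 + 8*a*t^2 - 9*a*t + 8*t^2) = (-a^2 + 8*a*t - 16*t^2)/(-a^2 + a*t - a + t)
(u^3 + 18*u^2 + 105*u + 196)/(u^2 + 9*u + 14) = (u^2 + 11*u + 28)/(u + 2)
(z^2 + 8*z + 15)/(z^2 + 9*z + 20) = (z + 3)/(z + 4)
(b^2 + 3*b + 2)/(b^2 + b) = (b + 2)/b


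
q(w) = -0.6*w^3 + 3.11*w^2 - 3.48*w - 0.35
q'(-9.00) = -205.26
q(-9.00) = 720.28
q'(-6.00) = -105.60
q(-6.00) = 262.09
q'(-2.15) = -25.17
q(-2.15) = 27.47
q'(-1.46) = -16.40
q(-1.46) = 13.23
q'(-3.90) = -55.12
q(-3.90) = 96.12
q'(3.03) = -1.16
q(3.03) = 0.97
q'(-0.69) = -8.63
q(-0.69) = 3.73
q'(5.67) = -26.08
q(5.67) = -29.47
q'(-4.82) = -75.28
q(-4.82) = 155.86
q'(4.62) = -13.16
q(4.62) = -9.21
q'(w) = -1.8*w^2 + 6.22*w - 3.48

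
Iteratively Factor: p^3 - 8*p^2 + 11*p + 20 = (p - 5)*(p^2 - 3*p - 4) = (p - 5)*(p + 1)*(p - 4)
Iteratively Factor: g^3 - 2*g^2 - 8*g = (g + 2)*(g^2 - 4*g) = (g - 4)*(g + 2)*(g)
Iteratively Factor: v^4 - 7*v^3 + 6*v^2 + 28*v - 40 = (v - 5)*(v^3 - 2*v^2 - 4*v + 8) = (v - 5)*(v - 2)*(v^2 - 4) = (v - 5)*(v - 2)*(v + 2)*(v - 2)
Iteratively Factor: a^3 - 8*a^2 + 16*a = (a - 4)*(a^2 - 4*a) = (a - 4)^2*(a)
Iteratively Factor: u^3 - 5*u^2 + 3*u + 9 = (u - 3)*(u^2 - 2*u - 3) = (u - 3)^2*(u + 1)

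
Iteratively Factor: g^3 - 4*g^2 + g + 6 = (g + 1)*(g^2 - 5*g + 6) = (g - 2)*(g + 1)*(g - 3)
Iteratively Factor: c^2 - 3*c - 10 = (c - 5)*(c + 2)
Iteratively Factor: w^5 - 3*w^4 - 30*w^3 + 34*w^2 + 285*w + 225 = (w + 1)*(w^4 - 4*w^3 - 26*w^2 + 60*w + 225) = (w + 1)*(w + 3)*(w^3 - 7*w^2 - 5*w + 75) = (w - 5)*(w + 1)*(w + 3)*(w^2 - 2*w - 15) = (w - 5)^2*(w + 1)*(w + 3)*(w + 3)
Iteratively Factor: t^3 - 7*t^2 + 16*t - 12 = (t - 2)*(t^2 - 5*t + 6) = (t - 3)*(t - 2)*(t - 2)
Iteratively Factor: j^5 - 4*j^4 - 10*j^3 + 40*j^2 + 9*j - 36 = (j - 3)*(j^4 - j^3 - 13*j^2 + j + 12) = (j - 3)*(j + 1)*(j^3 - 2*j^2 - 11*j + 12) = (j - 3)*(j + 1)*(j + 3)*(j^2 - 5*j + 4) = (j - 4)*(j - 3)*(j + 1)*(j + 3)*(j - 1)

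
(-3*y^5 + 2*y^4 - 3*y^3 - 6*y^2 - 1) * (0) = 0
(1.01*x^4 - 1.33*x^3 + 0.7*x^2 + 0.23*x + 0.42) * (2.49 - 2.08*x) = -2.1008*x^5 + 5.2813*x^4 - 4.7677*x^3 + 1.2646*x^2 - 0.3009*x + 1.0458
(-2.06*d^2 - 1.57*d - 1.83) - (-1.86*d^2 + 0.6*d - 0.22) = -0.2*d^2 - 2.17*d - 1.61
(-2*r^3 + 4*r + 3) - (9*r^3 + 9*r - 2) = -11*r^3 - 5*r + 5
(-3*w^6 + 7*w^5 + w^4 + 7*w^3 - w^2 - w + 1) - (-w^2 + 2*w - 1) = -3*w^6 + 7*w^5 + w^4 + 7*w^3 - 3*w + 2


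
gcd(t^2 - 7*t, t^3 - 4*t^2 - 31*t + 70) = t - 7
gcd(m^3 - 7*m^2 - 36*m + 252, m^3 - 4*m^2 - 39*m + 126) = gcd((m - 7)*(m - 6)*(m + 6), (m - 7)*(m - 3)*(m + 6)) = m^2 - m - 42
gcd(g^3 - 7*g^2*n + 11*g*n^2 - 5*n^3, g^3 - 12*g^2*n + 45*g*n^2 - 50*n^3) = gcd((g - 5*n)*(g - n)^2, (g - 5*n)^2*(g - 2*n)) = g - 5*n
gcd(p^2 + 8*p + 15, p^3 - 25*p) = p + 5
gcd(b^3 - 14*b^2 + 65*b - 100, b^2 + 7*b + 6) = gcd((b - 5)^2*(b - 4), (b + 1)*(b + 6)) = 1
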